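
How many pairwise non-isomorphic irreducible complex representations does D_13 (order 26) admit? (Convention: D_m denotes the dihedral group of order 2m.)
8

The number of irreducible complex representations of a finite group equals its number of conjugacy classes. D_13 has 8 conjugacy classes ((n+3)/2 for n odd), so D_13 (order 26) has exactly 8 irreducible complex representations.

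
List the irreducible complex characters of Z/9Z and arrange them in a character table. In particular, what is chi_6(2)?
Character table of Z/9Z (irreps indexed chi_0,...,chi_8 with chi_k(m) = zeta_9^(k*m), zeta_9 = exp(2*pi*i/9)):
  irrep \ class  {0} (size 1)  {1} (size 1)    {2} (size 1)    {3} (size 1)    {4} (size 1)    {5} (size 1)    {6} (size 1)    {7} (size 1)    {8} (size 1)  
  chi_0          1             1               1               1               1               1               1               1               1             
  chi_1          1             exp(2*I*pi/9)   exp(4*I*pi/9)   exp(2*I*pi/3)   exp(8*I*pi/9)   exp(-8*I*pi/9)  exp(-2*I*pi/3)  exp(-4*I*pi/9)  exp(-2*I*pi/9)
  chi_2          1             exp(4*I*pi/9)   exp(8*I*pi/9)   exp(-2*I*pi/3)  exp(-2*I*pi/9)  exp(2*I*pi/9)   exp(2*I*pi/3)   exp(-8*I*pi/9)  exp(-4*I*pi/9)
  chi_3          1             exp(2*I*pi/3)   exp(-2*I*pi/3)  1               exp(2*I*pi/3)   exp(-2*I*pi/3)  1               exp(2*I*pi/3)   exp(-2*I*pi/3)
  chi_4          1             exp(8*I*pi/9)   exp(-2*I*pi/9)  exp(2*I*pi/3)   exp(-4*I*pi/9)  exp(4*I*pi/9)   exp(-2*I*pi/3)  exp(2*I*pi/9)   exp(-8*I*pi/9)
  chi_5          1             exp(-8*I*pi/9)  exp(2*I*pi/9)   exp(-2*I*pi/3)  exp(4*I*pi/9)   exp(-4*I*pi/9)  exp(2*I*pi/3)   exp(-2*I*pi/9)  exp(8*I*pi/9) 
  chi_6          1             exp(-2*I*pi/3)  exp(2*I*pi/3)   1               exp(-2*I*pi/3)  exp(2*I*pi/3)   1               exp(-2*I*pi/3)  exp(2*I*pi/3) 
  chi_7          1             exp(-4*I*pi/9)  exp(-8*I*pi/9)  exp(2*I*pi/3)   exp(2*I*pi/9)   exp(-2*I*pi/9)  exp(-2*I*pi/3)  exp(8*I*pi/9)   exp(4*I*pi/9) 
  chi_8          1             exp(-2*I*pi/9)  exp(-4*I*pi/9)  exp(-2*I*pi/3)  exp(-8*I*pi/9)  exp(8*I*pi/9)   exp(2*I*pi/3)   exp(4*I*pi/9)   exp(2*I*pi/9) 

Spot check: chi_6(2) = zeta_9^(6*2) = zeta_9^12 = exp(2*I*pi/3).

Z/9Z is abelian, so all 9 irreducible complex representations are 1-dimensional. They are given by chi_k(m) = zeta_9^(k*m) for k = 0,...,8. Row orthogonality: sum_m chi_k(m) conj(chi_l(m)) = 9 * [k = l].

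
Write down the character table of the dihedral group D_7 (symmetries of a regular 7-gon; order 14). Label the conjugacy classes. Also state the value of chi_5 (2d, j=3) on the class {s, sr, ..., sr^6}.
Conjugacy classes: {e} of size 1, {r^1, r^6} of size 2, {r^2, r^5} of size 2, {r^3, r^4} of size 2, {s, sr, ..., sr^6} of size 7.
Character table:
  irrep \ class              {e} (size 1)  {r^1, r^6} (size 2)  {r^2, r^5} (size 2)  {r^3, r^4} (size 2)  {s, sr, ..., sr^6} (size 7)
  chi_1 (triv)               1             1                    1                    1                    1                          
  chi_2 (sign: r->1, s->-1)  1             1                    1                    1                    -1                         
  chi_3 (2d, j=1)            2             2*cos(2*pi/7)        -2*cos(3*pi/7)       -2*cos(pi/7)         0                          
  chi_4 (2d, j=2)            2             -2*cos(3*pi/7)       -2*cos(pi/7)         2*cos(2*pi/7)        0                          
  chi_5 (2d, j=3)            2             -2*cos(pi/7)         2*cos(2*pi/7)        -2*cos(3*pi/7)       0                          

Spot check: chi_5 (2d, j=3) on {s, sr, ..., sr^6} = 0.

Derivation: D_7 has order 2*7 = 14 with 5 conjugacy classes, hence 5 irreducibles. Sum of squared dims 1 + 1 + 4 + 4 + 4 = 14 = |G|. Linear characters come from the abelianisation; the 2-dimensional irreps have character r^k -> 2*cos(2*pi*j*k/7), reflections -> 0.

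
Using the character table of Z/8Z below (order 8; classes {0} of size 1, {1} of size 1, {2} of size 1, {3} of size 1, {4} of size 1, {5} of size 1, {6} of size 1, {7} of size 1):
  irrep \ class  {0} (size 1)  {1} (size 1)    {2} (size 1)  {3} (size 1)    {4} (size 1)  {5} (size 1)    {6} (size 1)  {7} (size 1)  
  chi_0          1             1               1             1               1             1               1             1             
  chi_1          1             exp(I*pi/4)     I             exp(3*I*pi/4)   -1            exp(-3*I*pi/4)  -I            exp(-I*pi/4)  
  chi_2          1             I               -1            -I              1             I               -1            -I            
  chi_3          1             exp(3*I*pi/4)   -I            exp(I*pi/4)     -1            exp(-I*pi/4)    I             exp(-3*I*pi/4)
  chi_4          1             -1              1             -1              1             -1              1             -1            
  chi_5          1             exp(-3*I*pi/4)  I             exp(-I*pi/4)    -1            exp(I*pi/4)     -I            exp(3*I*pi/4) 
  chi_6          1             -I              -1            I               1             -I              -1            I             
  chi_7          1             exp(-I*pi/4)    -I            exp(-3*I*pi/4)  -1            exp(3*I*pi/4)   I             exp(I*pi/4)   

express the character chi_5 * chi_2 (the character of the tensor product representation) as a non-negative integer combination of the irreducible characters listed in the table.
chi_5 tensor chi_2 = chi_7 (all other irreducibles have multiplicity 0).

Argument: The character of a tensor product is the pointwise product (chi_5 * chi_2)(C) = chi_5(C) * chi_2(C):
  {0}: (1)*(1), {1}: (exp(-3*I*pi/4))*(I), {2}: (I)*(-1), {3}: (exp(-I*pi/4))*(-I), {4}: (-1)*(1), {5}: (exp(I*pi/4))*(I), {6}: (-I)*(-1), {7}: (exp(3*I*pi/4))*(-I)
so (chi_5 * chi_2) takes values
  {0} -> 1, {1} -> exp(-I*pi/4), {2} -> -I, {3} -> -exp(I*pi/4), {4} -> -1, {5} -> exp(3*I*pi/4), {6} -> I, {7} -> -exp(-3*I*pi/4).
Now take the inner product of this character with each irreducible chi from the table, <chi_5*chi_2, chi> = (1/8) sum_C |C| (chi_5*chi_2)(C) conj(chi(C)):
  <chi_5*chi_2, chi_0> = (1/8)[1*(1)*conj(1) + 1*(exp(-I*pi/4))*conj(1) + 1*(-I)*conj(1) + 1*(-exp(I*pi/4))*conj(1) + 1*(-1)*conj(1) + 1*(exp(3*I*pi/4))*conj(1) + 1*(I)*conj(1) + 1*(-exp(-3*I*pi/4))*conj(1)]
      = (1/8)[(1) + (exp(-I*pi/4)) + (-I) + (-exp(I*pi/4)) + (-1) + (exp(3*I*pi/4)) + (I) + (-exp(-3*I*pi/4))] = 0/8 = 0
  <chi_5*chi_2, chi_1> = (1/8)[1*(1)*conj(1) + 1*(exp(-I*pi/4))*conj(exp(I*pi/4)) + 1*(-I)*conj(I) + 1*(-exp(I*pi/4))*conj(exp(3*I*pi/4)) + 1*(-1)*conj(-1) + 1*(exp(3*I*pi/4))*conj(exp(-3*I*pi/4)) + 1*(I)*conj(-I) + 1*(-exp(-3*I*pi/4))*conj(exp(-I*pi/4))]
      = (1/8)[(1) + (-I) + (-1) + (I) + (1) + (-I) + (-1) + (I)] = 0/8 = 0
  <chi_5*chi_2, chi_2> = (1/8)[1*(1)*conj(1) + 1*(exp(-I*pi/4))*conj(I) + 1*(-I)*conj(-1) + 1*(-exp(I*pi/4))*conj(-I) + 1*(-1)*conj(1) + 1*(exp(3*I*pi/4))*conj(I) + 1*(I)*conj(-1) + 1*(-exp(-3*I*pi/4))*conj(-I)]
      = (1/8)[(1) + (-exp(I*pi/4)) + (I) + (-exp(3*I*pi/4)) + (-1) + (-exp(-3*I*pi/4)) + (-I) + (-exp(-I*pi/4))] = 0/8 = 0
  <chi_5*chi_2, chi_3> = (1/8)[1*(1)*conj(1) + 1*(exp(-I*pi/4))*conj(exp(3*I*pi/4)) + 1*(-I)*conj(-I) + 1*(-exp(I*pi/4))*conj(exp(I*pi/4)) + 1*(-1)*conj(-1) + 1*(exp(3*I*pi/4))*conj(exp(-I*pi/4)) + 1*(I)*conj(I) + 1*(-exp(-3*I*pi/4))*conj(exp(-3*I*pi/4))]
      = (1/8)[(1) + (-1) + (1) + (-1) + (1) + (-1) + (1) + (-1)] = 0/8 = 0
  <chi_5*chi_2, chi_4> = (1/8)[1*(1)*conj(1) + 1*(exp(-I*pi/4))*conj(-1) + 1*(-I)*conj(1) + 1*(-exp(I*pi/4))*conj(-1) + 1*(-1)*conj(1) + 1*(exp(3*I*pi/4))*conj(-1) + 1*(I)*conj(1) + 1*(-exp(-3*I*pi/4))*conj(-1)]
      = (1/8)[(1) + (-exp(-I*pi/4)) + (-I) + (exp(I*pi/4)) + (-1) + (-exp(3*I*pi/4)) + (I) + (exp(-3*I*pi/4))] = 0/8 = 0
  <chi_5*chi_2, chi_5> = (1/8)[1*(1)*conj(1) + 1*(exp(-I*pi/4))*conj(exp(-3*I*pi/4)) + 1*(-I)*conj(I) + 1*(-exp(I*pi/4))*conj(exp(-I*pi/4)) + 1*(-1)*conj(-1) + 1*(exp(3*I*pi/4))*conj(exp(I*pi/4)) + 1*(I)*conj(-I) + 1*(-exp(-3*I*pi/4))*conj(exp(3*I*pi/4))]
      = (1/8)[(1) + (I) + (-1) + (-I) + (1) + (I) + (-1) + (-I)] = 0/8 = 0
  <chi_5*chi_2, chi_6> = (1/8)[1*(1)*conj(1) + 1*(exp(-I*pi/4))*conj(-I) + 1*(-I)*conj(-1) + 1*(-exp(I*pi/4))*conj(I) + 1*(-1)*conj(1) + 1*(exp(3*I*pi/4))*conj(-I) + 1*(I)*conj(-1) + 1*(-exp(-3*I*pi/4))*conj(I)]
      = (1/8)[(1) + (exp(I*pi/4)) + (I) + (exp(3*I*pi/4)) + (-1) + (exp(-3*I*pi/4)) + (-I) + (exp(-I*pi/4))] = 0/8 = 0
  <chi_5*chi_2, chi_7> = (1/8)[1*(1)*conj(1) + 1*(exp(-I*pi/4))*conj(exp(-I*pi/4)) + 1*(-I)*conj(-I) + 1*(-exp(I*pi/4))*conj(exp(-3*I*pi/4)) + 1*(-1)*conj(-1) + 1*(exp(3*I*pi/4))*conj(exp(3*I*pi/4)) + 1*(I)*conj(I) + 1*(-exp(-3*I*pi/4))*conj(exp(I*pi/4))]
      = (1/8)[(1) + (1) + (1) + (1) + (1) + (1) + (1) + (1)] = 8/8 = 1
(Exp terms are combined using exp(i*s)*conj(exp(i*t)) = exp(i*(s-t)), and sums of them are collapsed using the identity that for every m > 1 the m distinct m-th roots of unity sum to 0, e.g. 1 + exp(2*I*pi/3) + exp(-2*I*pi/3) = 0.)
Hence the multiplicities are chi_7: 1. Dimension check: dim(chi_5)*dim(chi_2) = 1*1 = 1 and sum (mult * dim) = 1*1 = 1.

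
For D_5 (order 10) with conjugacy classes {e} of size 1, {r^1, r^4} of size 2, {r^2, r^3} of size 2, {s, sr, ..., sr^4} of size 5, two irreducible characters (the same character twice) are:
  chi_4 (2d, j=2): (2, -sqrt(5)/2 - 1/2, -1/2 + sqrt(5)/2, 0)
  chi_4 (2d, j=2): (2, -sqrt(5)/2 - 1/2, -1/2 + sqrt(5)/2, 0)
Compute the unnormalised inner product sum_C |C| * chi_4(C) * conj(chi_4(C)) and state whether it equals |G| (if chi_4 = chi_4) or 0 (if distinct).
Sum = 10 = |G| = 10; so <chi_4, chi_4> = 1 (norm-1 confirms irreducibility).

Why: Compute term by term over conjugacy classes (|C| * chi_4(C) * conj(chi_4(C))):
  1*(2)*conj(2) + 2*(-sqrt(5)/2 - 1/2)*conj(-sqrt(5)/2 - 1/2) + 2*(-1/2 + sqrt(5)/2)*conj(-1/2 + sqrt(5)/2) + 5*(0)*conj(0)
  = (4) + (sqrt(5) + 3) + (3 - sqrt(5)) + (0)
  = 10.
Dividing by |G| = 10 gives 10/10 = 1, matching the row-orthogonality relation <chi_4, chi_4> = [chi_4 = chi_4].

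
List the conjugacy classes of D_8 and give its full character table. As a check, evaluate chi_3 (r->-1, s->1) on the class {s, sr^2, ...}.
Conjugacy classes: {e} of size 1, {r^4} of size 1, {r^1, r^7} of size 2, {r^2, r^6} of size 2, {r^3, r^5} of size 2, {s, sr^2, ...} of size 4, {sr, sr^3, ...} of size 4.
Character table:
  irrep \ class              {e} (size 1)  {r^4} (size 1)  {r^1, r^7} (size 2)  {r^2, r^6} (size 2)  {r^3, r^5} (size 2)  {s, sr^2, ...} (size 4)  {sr, sr^3, ...} (size 4)
  chi_1 (triv)               1             1               1                    1                    1                    1                        1                       
  chi_2 (sign: r->1, s->-1)  1             1               1                    1                    1                    -1                       -1                      
  chi_3 (r->-1, s->1)        1             1               -1                   1                    -1                   1                        -1                      
  chi_4 (r->-1, s->-1)       1             1               -1                   1                    -1                   -1                       1                       
  chi_5 (2d, j=1)            2             -2              sqrt(2)              0                    -sqrt(2)             0                        0                       
  chi_6 (2d, j=2)            2             2               0                    -2                   0                    0                        0                       
  chi_7 (2d, j=3)            2             -2              -sqrt(2)             0                    sqrt(2)              0                        0                       

Spot check: chi_3 (r->-1, s->1) on {s, sr^2, ...} = 1.

Why: D_8 has order 2*8 = 16 with 7 conjugacy classes, hence 7 irreducibles. Sum of squared dims 1 + 1 + 1 + 1 + 4 + 4 + 4 = 16 = |G|. Linear characters come from the abelianisation; the 2-dimensional irreps have character r^k -> 2*cos(2*pi*j*k/8), reflections -> 0.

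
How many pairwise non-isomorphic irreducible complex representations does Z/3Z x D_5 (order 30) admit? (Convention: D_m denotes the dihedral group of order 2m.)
12

Derivation: The number of irreducible complex representations of a finite group equals its number of conjugacy classes. For a direct product, #classes(G x H) = #classes(G) * #classes(H). Z/3Z has 3 classes (abelian), D_5 has 4 classes, so 3 * 4 = 12, so Z/3Z x D_5 (order 30) has exactly 12 irreducible complex representations.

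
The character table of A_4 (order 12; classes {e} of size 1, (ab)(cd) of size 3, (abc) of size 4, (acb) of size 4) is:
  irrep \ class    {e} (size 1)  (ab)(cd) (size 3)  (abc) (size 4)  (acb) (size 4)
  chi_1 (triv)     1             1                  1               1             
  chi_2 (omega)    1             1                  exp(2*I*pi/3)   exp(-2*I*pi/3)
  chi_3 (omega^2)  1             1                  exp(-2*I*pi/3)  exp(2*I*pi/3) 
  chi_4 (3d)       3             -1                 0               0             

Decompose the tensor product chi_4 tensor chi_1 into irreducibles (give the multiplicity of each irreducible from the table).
chi_4 tensor chi_1 = chi_4 (all other irreducibles have multiplicity 0).

Derivation: The character of a tensor product is the pointwise product (chi_4 * chi_1)(C) = chi_4(C) * chi_1(C):
  {e}: (3)*(1), (ab)(cd): (-1)*(1), (abc): (0)*(1), (acb): (0)*(1)
so (chi_4 * chi_1) takes values
  {e} -> 3, (ab)(cd) -> -1, (abc) -> 0, (acb) -> 0.
Now take the inner product of this character with each irreducible chi from the table, <chi_4*chi_1, chi> = (1/12) sum_C |C| (chi_4*chi_1)(C) conj(chi(C)):
  <chi_4*chi_1, chi_1> = (1/12)[1*(3)*conj(1) + 3*(-1)*conj(1) + 4*(0)*conj(1) + 4*(0)*conj(1)]
      = (1/12)[(3) + (-3) + (0) + (0)] = 0/12 = 0
  <chi_4*chi_1, chi_2> = (1/12)[1*(3)*conj(1) + 3*(-1)*conj(1) + 4*(0)*conj(exp(2*I*pi/3)) + 4*(0)*conj(exp(-2*I*pi/3))]
      = (1/12)[(3) + (-3) + (0) + (0)] = 0/12 = 0
  <chi_4*chi_1, chi_3> = (1/12)[1*(3)*conj(1) + 3*(-1)*conj(1) + 4*(0)*conj(exp(-2*I*pi/3)) + 4*(0)*conj(exp(2*I*pi/3))]
      = (1/12)[(3) + (-3) + (0) + (0)] = 0/12 = 0
  <chi_4*chi_1, chi_4> = (1/12)[1*(3)*conj(3) + 3*(-1)*conj(-1) + 4*(0)*conj(0) + 4*(0)*conj(0)]
      = (1/12)[(9) + (3) + (0) + (0)] = 12/12 = 1
(Exp terms are combined using exp(i*s)*conj(exp(i*t)) = exp(i*(s-t)), and sums of them are collapsed using the identity that for every m > 1 the m distinct m-th roots of unity sum to 0, e.g. 1 + exp(2*I*pi/3) + exp(-2*I*pi/3) = 0.)
Hence the multiplicities are chi_4: 1. Dimension check: dim(chi_4)*dim(chi_1) = 3*1 = 3 and sum (mult * dim) = 1*3 = 3.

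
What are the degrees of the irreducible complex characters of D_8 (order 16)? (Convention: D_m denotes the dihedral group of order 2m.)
Dimensions: 1, 1, 1, 1, 2, 2, 2

Why: There are 7 irreducibles (= number of conjugacy classes). Their dimensions d_i satisfy sum d_i^2 = |G| = 16: 1 + 1 + 1 + 1 + 4 + 4 + 4 = 16.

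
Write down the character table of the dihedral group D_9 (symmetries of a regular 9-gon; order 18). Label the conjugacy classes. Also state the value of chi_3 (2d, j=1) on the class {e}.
Conjugacy classes: {e} of size 1, {r^1, r^8} of size 2, {r^2, r^7} of size 2, {r^3, r^6} of size 2, {r^4, r^5} of size 2, {s, sr, ..., sr^8} of size 9.
Character table:
  irrep \ class              {e} (size 1)  {r^1, r^8} (size 2)  {r^2, r^7} (size 2)  {r^3, r^6} (size 2)  {r^4, r^5} (size 2)  {s, sr, ..., sr^8} (size 9)
  chi_1 (triv)               1             1                    1                    1                    1                    1                          
  chi_2 (sign: r->1, s->-1)  1             1                    1                    1                    1                    -1                         
  chi_3 (2d, j=1)            2             2*cos(2*pi/9)        2*cos(4*pi/9)        -1                   -2*cos(pi/9)         0                          
  chi_4 (2d, j=2)            2             2*cos(4*pi/9)        -2*cos(pi/9)         -1                   2*cos(2*pi/9)        0                          
  chi_5 (2d, j=3)            2             -1                   -1                   2                    -1                   0                          
  chi_6 (2d, j=4)            2             -2*cos(pi/9)         2*cos(2*pi/9)        -1                   2*cos(4*pi/9)        0                          

Spot check: chi_3 (2d, j=1) on {e} = 2.

D_9 has order 2*9 = 18 with 6 conjugacy classes, hence 6 irreducibles. Sum of squared dims 1 + 1 + 4 + 4 + 4 + 4 = 18 = |G|. Linear characters come from the abelianisation; the 2-dimensional irreps have character r^k -> 2*cos(2*pi*j*k/9), reflections -> 0.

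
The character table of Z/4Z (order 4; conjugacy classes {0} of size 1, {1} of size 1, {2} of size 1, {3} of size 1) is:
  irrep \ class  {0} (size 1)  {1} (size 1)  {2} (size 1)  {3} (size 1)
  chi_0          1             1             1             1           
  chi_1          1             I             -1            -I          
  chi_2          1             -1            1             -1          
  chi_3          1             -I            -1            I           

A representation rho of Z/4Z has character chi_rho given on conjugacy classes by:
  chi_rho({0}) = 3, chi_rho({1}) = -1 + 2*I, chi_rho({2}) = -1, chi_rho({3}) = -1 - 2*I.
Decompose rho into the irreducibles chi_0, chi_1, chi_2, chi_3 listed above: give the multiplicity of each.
Multiplicities: chi_0: 0, chi_1: 2, chi_2: 1, chi_3: 0.

Derivation: Use <chi_rho, chi> = (1/|G|) sum_C |C| * chi_rho(C) * conj(chi(C)) with |G| = 4 for each irreducible chi in the table:
  <chi_rho, chi_0> = (1/4)[1*(3)*conj(1) + 1*(-1 + 2*I)*conj(1) + 1*(-1)*conj(1) + 1*(-1 - 2*I)*conj(1)]
      = (1/4)[(3) + (-1 + 2*I) + (-1) + (-1 - 2*I)] = 0/4 = 0
  <chi_rho, chi_1> = (1/4)[1*(3)*conj(1) + 1*(-1 + 2*I)*conj(I) + 1*(-1)*conj(-1) + 1*(-1 - 2*I)*conj(-I)]
      = (1/4)[(3) + (2 + I) + (1) + (2 - I)] = 8/4 = 2
  <chi_rho, chi_2> = (1/4)[1*(3)*conj(1) + 1*(-1 + 2*I)*conj(-1) + 1*(-1)*conj(1) + 1*(-1 - 2*I)*conj(-1)]
      = (1/4)[(3) + (1 - 2*I) + (-1) + (1 + 2*I)] = 4/4 = 1
  <chi_rho, chi_3> = (1/4)[1*(3)*conj(1) + 1*(-1 + 2*I)*conj(-I) + 1*(-1)*conj(-1) + 1*(-1 - 2*I)*conj(I)]
      = (1/4)[(3) + (-2 - I) + (1) + (-2 + I)] = 0/4 = 0
(Exp terms are combined using exp(i*s)*conj(exp(i*t)) = exp(i*(s-t)), and sums of them are collapsed using the identity that for every m > 1 the m distinct m-th roots of unity sum to 0, e.g. 1 + exp(2*I*pi/3) + exp(-2*I*pi/3) = 0.)
Dimension check: dim(rho) = sum (mult * dim) = 0*1 + 2*1 + 1*1 + 0*1 = 3 = chi_rho(e) = 3.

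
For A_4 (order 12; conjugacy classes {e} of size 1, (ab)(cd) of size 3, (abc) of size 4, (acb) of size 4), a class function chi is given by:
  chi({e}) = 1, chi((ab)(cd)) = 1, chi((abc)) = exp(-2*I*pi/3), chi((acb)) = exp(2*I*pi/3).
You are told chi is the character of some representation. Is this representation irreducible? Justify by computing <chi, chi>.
Irreducible: <chi, chi> = 1.

Derivation: <chi, chi> = (1/|G|) sum_C |C| * |chi(C)|^2 = (1/12)[1*|1|^2 + 3*|1|^2 + 4*|exp(-2*I*pi/3)|^2 + 4*|exp(2*I*pi/3)|^2]
  = (1/12)[(1) + (3) + (4) + (4)] = 12/12 = 1.
(Exp terms are combined using exp(i*s)*conj(exp(i*t)) = exp(i*(s-t)), and sums of them are collapsed using the identity that for every m > 1 the m distinct m-th roots of unity sum to 0, e.g. 1 + exp(2*I*pi/3) + exp(-2*I*pi/3) = 0.)
A character is irreducible iff <chi, chi> = 1, so this representation is irreducible.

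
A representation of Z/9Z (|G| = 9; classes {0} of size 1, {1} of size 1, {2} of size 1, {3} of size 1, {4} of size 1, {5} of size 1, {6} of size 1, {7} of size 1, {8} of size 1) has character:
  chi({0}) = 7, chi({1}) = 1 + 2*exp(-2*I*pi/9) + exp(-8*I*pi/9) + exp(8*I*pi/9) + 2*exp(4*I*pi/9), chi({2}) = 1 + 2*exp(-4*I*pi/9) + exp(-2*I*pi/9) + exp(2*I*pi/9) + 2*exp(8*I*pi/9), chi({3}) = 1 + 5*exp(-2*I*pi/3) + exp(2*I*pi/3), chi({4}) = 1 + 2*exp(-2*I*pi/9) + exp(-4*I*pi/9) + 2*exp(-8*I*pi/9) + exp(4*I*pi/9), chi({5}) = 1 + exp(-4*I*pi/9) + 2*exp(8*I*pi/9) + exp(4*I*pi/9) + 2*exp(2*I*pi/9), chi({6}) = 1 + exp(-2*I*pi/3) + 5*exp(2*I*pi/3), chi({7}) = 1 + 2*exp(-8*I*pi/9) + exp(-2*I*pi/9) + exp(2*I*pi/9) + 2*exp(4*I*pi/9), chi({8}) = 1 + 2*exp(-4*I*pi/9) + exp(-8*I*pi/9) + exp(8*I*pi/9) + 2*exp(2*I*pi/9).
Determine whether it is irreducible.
Not irreducible (reducible): <chi, chi> = 11 > 1.

Justification: <chi, chi> = (1/|G|) sum_C |C| * |chi(C)|^2 = (1/9)[1*|7|^2 + 1*|1 + 2*exp(-2*I*pi/9) + exp(-8*I*pi/9) + exp(8*I*pi/9) + 2*exp(4*I*pi/9)|^2 + 1*|1 + 2*exp(-4*I*pi/9) + exp(-2*I*pi/9) + exp(2*I*pi/9) + 2*exp(8*I*pi/9)|^2 + 1*|1 + 5*exp(-2*I*pi/3) + exp(2*I*pi/3)|^2 + 1*|1 + 2*exp(-2*I*pi/9) + exp(-4*I*pi/9) + 2*exp(-8*I*pi/9) + exp(4*I*pi/9)|^2 + 1*|1 + exp(-4*I*pi/9) + 2*exp(8*I*pi/9) + exp(4*I*pi/9) + 2*exp(2*I*pi/9)|^2 + 1*|1 + exp(-2*I*pi/3) + 5*exp(2*I*pi/3)|^2 + 1*|1 + 2*exp(-8*I*pi/9) + exp(-2*I*pi/9) + exp(2*I*pi/9) + 2*exp(4*I*pi/9)|^2 + 1*|1 + 2*exp(-4*I*pi/9) + exp(-8*I*pi/9) + exp(8*I*pi/9) + 2*exp(2*I*pi/9)|^2]
  = (1/9)[(49) + (11 + 8*exp(-2*I*pi/3) + 4*exp(-4*I*pi/9) + 3*exp(-2*I*pi/9) + 4*exp(-8*I*pi/9) + 4*exp(8*I*pi/9) + 3*exp(2*I*pi/9) + 4*exp(4*I*pi/9) + 8*exp(2*I*pi/3)) + (11 + 8*exp(-2*I*pi/3) + 3*exp(-4*I*pi/9) + 4*exp(-2*I*pi/9) + 4*exp(-8*I*pi/9) + 4*exp(8*I*pi/9) + 4*exp(2*I*pi/9) + 3*exp(4*I*pi/9) + 8*exp(2*I*pi/3)) + (16) + (11 + 8*exp(-2*I*pi/3) + 4*exp(-4*I*pi/9) + 4*exp(-2*I*pi/9) + 3*exp(-8*I*pi/9) + 3*exp(8*I*pi/9) + 4*exp(2*I*pi/9) + 4*exp(4*I*pi/9) + 8*exp(2*I*pi/3)) + (11 + 8*exp(-2*I*pi/3) + 4*exp(-4*I*pi/9) + 4*exp(-2*I*pi/9) + 3*exp(-8*I*pi/9) + 3*exp(8*I*pi/9) + 4*exp(2*I*pi/9) + 4*exp(4*I*pi/9) + 8*exp(2*I*pi/3)) + (16) + (11 + 8*exp(-2*I*pi/3) + 3*exp(-4*I*pi/9) + 4*exp(-2*I*pi/9) + 4*exp(-8*I*pi/9) + 4*exp(8*I*pi/9) + 4*exp(2*I*pi/9) + 3*exp(4*I*pi/9) + 8*exp(2*I*pi/3)) + (11 + 8*exp(-2*I*pi/3) + 4*exp(-4*I*pi/9) + 3*exp(-2*I*pi/9) + 4*exp(-8*I*pi/9) + 4*exp(8*I*pi/9) + 3*exp(2*I*pi/9) + 4*exp(4*I*pi/9) + 8*exp(2*I*pi/3))] = 99/9 = 11.
(Exp terms are combined using exp(i*s)*conj(exp(i*t)) = exp(i*(s-t)), and sums of them are collapsed using the identity that for every m > 1 the m distinct m-th roots of unity sum to 0, e.g. 1 + exp(2*I*pi/3) + exp(-2*I*pi/3) = 0.)
A character is irreducible iff <chi, chi> = 1, so this representation is reducible.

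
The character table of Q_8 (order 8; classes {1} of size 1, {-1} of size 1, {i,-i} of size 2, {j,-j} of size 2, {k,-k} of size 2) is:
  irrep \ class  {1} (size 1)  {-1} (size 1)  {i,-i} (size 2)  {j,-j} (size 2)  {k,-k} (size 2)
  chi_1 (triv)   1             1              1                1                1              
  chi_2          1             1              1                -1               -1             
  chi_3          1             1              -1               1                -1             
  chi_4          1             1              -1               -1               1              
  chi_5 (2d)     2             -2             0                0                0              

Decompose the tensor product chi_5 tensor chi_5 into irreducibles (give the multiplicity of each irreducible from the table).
chi_5 tensor chi_5 = chi_1 + chi_2 + chi_3 + chi_4 (all other irreducibles have multiplicity 0).

Reasoning: The character of a tensor product is the pointwise product (chi_5 * chi_5)(C) = chi_5(C) * chi_5(C):
  {1}: (2)*(2), {-1}: (-2)*(-2), {i,-i}: (0)*(0), {j,-j}: (0)*(0), {k,-k}: (0)*(0)
so (chi_5 * chi_5) takes values
  {1} -> 4, {-1} -> 4, {i,-i} -> 0, {j,-j} -> 0, {k,-k} -> 0.
Now take the inner product of this character with each irreducible chi from the table, <chi_5*chi_5, chi> = (1/8) sum_C |C| (chi_5*chi_5)(C) conj(chi(C)):
  <chi_5*chi_5, chi_1> = (1/8)[1*(4)*conj(1) + 1*(4)*conj(1) + 2*(0)*conj(1) + 2*(0)*conj(1) + 2*(0)*conj(1)]
      = (1/8)[(4) + (4) + (0) + (0) + (0)] = 8/8 = 1
  <chi_5*chi_5, chi_2> = (1/8)[1*(4)*conj(1) + 1*(4)*conj(1) + 2*(0)*conj(1) + 2*(0)*conj(-1) + 2*(0)*conj(-1)]
      = (1/8)[(4) + (4) + (0) + (0) + (0)] = 8/8 = 1
  <chi_5*chi_5, chi_3> = (1/8)[1*(4)*conj(1) + 1*(4)*conj(1) + 2*(0)*conj(-1) + 2*(0)*conj(1) + 2*(0)*conj(-1)]
      = (1/8)[(4) + (4) + (0) + (0) + (0)] = 8/8 = 1
  <chi_5*chi_5, chi_4> = (1/8)[1*(4)*conj(1) + 1*(4)*conj(1) + 2*(0)*conj(-1) + 2*(0)*conj(-1) + 2*(0)*conj(1)]
      = (1/8)[(4) + (4) + (0) + (0) + (0)] = 8/8 = 1
  <chi_5*chi_5, chi_5> = (1/8)[1*(4)*conj(2) + 1*(4)*conj(-2) + 2*(0)*conj(0) + 2*(0)*conj(0) + 2*(0)*conj(0)]
      = (1/8)[(8) + (-8) + (0) + (0) + (0)] = 0/8 = 0
Hence the multiplicities are chi_1: 1, chi_2: 1, chi_3: 1, chi_4: 1. Dimension check: dim(chi_5)*dim(chi_5) = 2*2 = 4 and sum (mult * dim) = 1*1 + 1*1 + 1*1 + 1*1 = 4.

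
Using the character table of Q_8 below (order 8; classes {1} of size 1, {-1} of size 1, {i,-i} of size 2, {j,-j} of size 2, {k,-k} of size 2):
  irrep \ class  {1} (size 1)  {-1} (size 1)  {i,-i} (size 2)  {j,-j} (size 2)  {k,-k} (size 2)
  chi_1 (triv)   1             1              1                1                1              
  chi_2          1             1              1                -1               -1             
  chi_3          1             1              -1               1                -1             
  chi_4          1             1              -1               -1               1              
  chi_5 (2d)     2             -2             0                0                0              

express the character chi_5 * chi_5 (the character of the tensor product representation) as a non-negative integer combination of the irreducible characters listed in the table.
chi_5 tensor chi_5 = chi_1 + chi_2 + chi_3 + chi_4 (all other irreducibles have multiplicity 0).

Derivation: The character of a tensor product is the pointwise product (chi_5 * chi_5)(C) = chi_5(C) * chi_5(C):
  {1}: (2)*(2), {-1}: (-2)*(-2), {i,-i}: (0)*(0), {j,-j}: (0)*(0), {k,-k}: (0)*(0)
so (chi_5 * chi_5) takes values
  {1} -> 4, {-1} -> 4, {i,-i} -> 0, {j,-j} -> 0, {k,-k} -> 0.
Now take the inner product of this character with each irreducible chi from the table, <chi_5*chi_5, chi> = (1/8) sum_C |C| (chi_5*chi_5)(C) conj(chi(C)):
  <chi_5*chi_5, chi_1> = (1/8)[1*(4)*conj(1) + 1*(4)*conj(1) + 2*(0)*conj(1) + 2*(0)*conj(1) + 2*(0)*conj(1)]
      = (1/8)[(4) + (4) + (0) + (0) + (0)] = 8/8 = 1
  <chi_5*chi_5, chi_2> = (1/8)[1*(4)*conj(1) + 1*(4)*conj(1) + 2*(0)*conj(1) + 2*(0)*conj(-1) + 2*(0)*conj(-1)]
      = (1/8)[(4) + (4) + (0) + (0) + (0)] = 8/8 = 1
  <chi_5*chi_5, chi_3> = (1/8)[1*(4)*conj(1) + 1*(4)*conj(1) + 2*(0)*conj(-1) + 2*(0)*conj(1) + 2*(0)*conj(-1)]
      = (1/8)[(4) + (4) + (0) + (0) + (0)] = 8/8 = 1
  <chi_5*chi_5, chi_4> = (1/8)[1*(4)*conj(1) + 1*(4)*conj(1) + 2*(0)*conj(-1) + 2*(0)*conj(-1) + 2*(0)*conj(1)]
      = (1/8)[(4) + (4) + (0) + (0) + (0)] = 8/8 = 1
  <chi_5*chi_5, chi_5> = (1/8)[1*(4)*conj(2) + 1*(4)*conj(-2) + 2*(0)*conj(0) + 2*(0)*conj(0) + 2*(0)*conj(0)]
      = (1/8)[(8) + (-8) + (0) + (0) + (0)] = 0/8 = 0
Hence the multiplicities are chi_1: 1, chi_2: 1, chi_3: 1, chi_4: 1. Dimension check: dim(chi_5)*dim(chi_5) = 2*2 = 4 and sum (mult * dim) = 1*1 + 1*1 + 1*1 + 1*1 = 4.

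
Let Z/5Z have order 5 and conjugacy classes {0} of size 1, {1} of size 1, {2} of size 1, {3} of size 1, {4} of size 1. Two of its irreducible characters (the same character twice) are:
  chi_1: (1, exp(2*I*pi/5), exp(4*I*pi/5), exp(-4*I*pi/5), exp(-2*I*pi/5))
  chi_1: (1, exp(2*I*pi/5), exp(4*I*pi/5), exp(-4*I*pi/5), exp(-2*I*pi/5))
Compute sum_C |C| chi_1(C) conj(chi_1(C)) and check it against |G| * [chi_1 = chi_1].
Sum = 5 = |G| = 5; so <chi_1, chi_1> = 1 (norm-1 confirms irreducibility).

Solution. Compute term by term over conjugacy classes (|C| * chi_1(C) * conj(chi_1(C))):
  1*(1)*conj(1) + 1*(exp(2*I*pi/5))*conj(exp(2*I*pi/5)) + 1*(exp(4*I*pi/5))*conj(exp(4*I*pi/5)) + 1*(exp(-4*I*pi/5))*conj(exp(-4*I*pi/5)) + 1*(exp(-2*I*pi/5))*conj(exp(-2*I*pi/5))
  = (1) + (1) + (1) + (1) + (1)
  = 5.
(Exp terms are combined using exp(i*s)*conj(exp(i*t)) = exp(i*(s-t)), and sums of them are collapsed using the identity that for every m > 1 the m distinct m-th roots of unity sum to 0, e.g. 1 + exp(2*I*pi/3) + exp(-2*I*pi/3) = 0.)
Dividing by |G| = 5 gives 5/5 = 1, matching the row-orthogonality relation <chi_1, chi_1> = [chi_1 = chi_1].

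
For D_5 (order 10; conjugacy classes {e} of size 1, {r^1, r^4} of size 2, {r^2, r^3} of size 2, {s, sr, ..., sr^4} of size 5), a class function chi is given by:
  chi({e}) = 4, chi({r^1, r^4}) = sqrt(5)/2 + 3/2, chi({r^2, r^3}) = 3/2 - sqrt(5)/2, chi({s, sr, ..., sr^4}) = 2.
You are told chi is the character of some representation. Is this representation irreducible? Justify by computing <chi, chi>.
Not irreducible (reducible): <chi, chi> = 5 > 1.

Details: <chi, chi> = (1/|G|) sum_C |C| * |chi(C)|^2 = (1/10)[1*|4|^2 + 2*|sqrt(5)/2 + 3/2|^2 + 2*|3/2 - sqrt(5)/2|^2 + 5*|2|^2]
  = (1/10)[(16) + (3*sqrt(5) + 7) + (7 - 3*sqrt(5)) + (20)] = 50/10 = 5.
A character is irreducible iff <chi, chi> = 1, so this representation is reducible.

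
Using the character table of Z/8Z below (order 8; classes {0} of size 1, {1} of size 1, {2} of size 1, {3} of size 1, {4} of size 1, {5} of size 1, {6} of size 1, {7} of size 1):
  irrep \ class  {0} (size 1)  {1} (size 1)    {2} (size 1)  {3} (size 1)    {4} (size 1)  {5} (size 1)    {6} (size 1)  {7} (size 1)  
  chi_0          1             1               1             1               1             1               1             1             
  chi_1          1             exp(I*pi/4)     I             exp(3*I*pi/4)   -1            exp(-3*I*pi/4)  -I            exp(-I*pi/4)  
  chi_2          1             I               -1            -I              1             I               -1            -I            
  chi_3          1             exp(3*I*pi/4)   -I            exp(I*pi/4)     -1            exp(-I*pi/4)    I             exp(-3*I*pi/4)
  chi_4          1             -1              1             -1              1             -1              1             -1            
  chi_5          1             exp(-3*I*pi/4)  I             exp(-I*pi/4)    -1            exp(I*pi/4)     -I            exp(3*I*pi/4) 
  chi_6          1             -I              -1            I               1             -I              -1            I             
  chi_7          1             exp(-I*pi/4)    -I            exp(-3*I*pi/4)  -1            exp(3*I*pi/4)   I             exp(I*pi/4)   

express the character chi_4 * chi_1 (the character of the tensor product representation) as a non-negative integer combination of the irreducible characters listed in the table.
chi_4 tensor chi_1 = chi_5 (all other irreducibles have multiplicity 0).

Justification: The character of a tensor product is the pointwise product (chi_4 * chi_1)(C) = chi_4(C) * chi_1(C):
  {0}: (1)*(1), {1}: (-1)*(exp(I*pi/4)), {2}: (1)*(I), {3}: (-1)*(exp(3*I*pi/4)), {4}: (1)*(-1), {5}: (-1)*(exp(-3*I*pi/4)), {6}: (1)*(-I), {7}: (-1)*(exp(-I*pi/4))
so (chi_4 * chi_1) takes values
  {0} -> 1, {1} -> -exp(I*pi/4), {2} -> I, {3} -> -exp(3*I*pi/4), {4} -> -1, {5} -> -exp(-3*I*pi/4), {6} -> -I, {7} -> -exp(-I*pi/4).
Now take the inner product of this character with each irreducible chi from the table, <chi_4*chi_1, chi> = (1/8) sum_C |C| (chi_4*chi_1)(C) conj(chi(C)):
  <chi_4*chi_1, chi_0> = (1/8)[1*(1)*conj(1) + 1*(-exp(I*pi/4))*conj(1) + 1*(I)*conj(1) + 1*(-exp(3*I*pi/4))*conj(1) + 1*(-1)*conj(1) + 1*(-exp(-3*I*pi/4))*conj(1) + 1*(-I)*conj(1) + 1*(-exp(-I*pi/4))*conj(1)]
      = (1/8)[(1) + (-exp(I*pi/4)) + (I) + (-exp(3*I*pi/4)) + (-1) + (-exp(-3*I*pi/4)) + (-I) + (-exp(-I*pi/4))] = 0/8 = 0
  <chi_4*chi_1, chi_1> = (1/8)[1*(1)*conj(1) + 1*(-exp(I*pi/4))*conj(exp(I*pi/4)) + 1*(I)*conj(I) + 1*(-exp(3*I*pi/4))*conj(exp(3*I*pi/4)) + 1*(-1)*conj(-1) + 1*(-exp(-3*I*pi/4))*conj(exp(-3*I*pi/4)) + 1*(-I)*conj(-I) + 1*(-exp(-I*pi/4))*conj(exp(-I*pi/4))]
      = (1/8)[(1) + (-1) + (1) + (-1) + (1) + (-1) + (1) + (-1)] = 0/8 = 0
  <chi_4*chi_1, chi_2> = (1/8)[1*(1)*conj(1) + 1*(-exp(I*pi/4))*conj(I) + 1*(I)*conj(-1) + 1*(-exp(3*I*pi/4))*conj(-I) + 1*(-1)*conj(1) + 1*(-exp(-3*I*pi/4))*conj(I) + 1*(-I)*conj(-1) + 1*(-exp(-I*pi/4))*conj(-I)]
      = (1/8)[(1) + (exp(3*I*pi/4)) + (-I) + (-exp(-3*I*pi/4)) + (-1) + (exp(-I*pi/4)) + (I) + (-exp(I*pi/4))] = 0/8 = 0
  <chi_4*chi_1, chi_3> = (1/8)[1*(1)*conj(1) + 1*(-exp(I*pi/4))*conj(exp(3*I*pi/4)) + 1*(I)*conj(-I) + 1*(-exp(3*I*pi/4))*conj(exp(I*pi/4)) + 1*(-1)*conj(-1) + 1*(-exp(-3*I*pi/4))*conj(exp(-I*pi/4)) + 1*(-I)*conj(I) + 1*(-exp(-I*pi/4))*conj(exp(-3*I*pi/4))]
      = (1/8)[(1) + (I) + (-1) + (-I) + (1) + (I) + (-1) + (-I)] = 0/8 = 0
  <chi_4*chi_1, chi_4> = (1/8)[1*(1)*conj(1) + 1*(-exp(I*pi/4))*conj(-1) + 1*(I)*conj(1) + 1*(-exp(3*I*pi/4))*conj(-1) + 1*(-1)*conj(1) + 1*(-exp(-3*I*pi/4))*conj(-1) + 1*(-I)*conj(1) + 1*(-exp(-I*pi/4))*conj(-1)]
      = (1/8)[(1) + (exp(I*pi/4)) + (I) + (exp(3*I*pi/4)) + (-1) + (exp(-3*I*pi/4)) + (-I) + (exp(-I*pi/4))] = 0/8 = 0
  <chi_4*chi_1, chi_5> = (1/8)[1*(1)*conj(1) + 1*(-exp(I*pi/4))*conj(exp(-3*I*pi/4)) + 1*(I)*conj(I) + 1*(-exp(3*I*pi/4))*conj(exp(-I*pi/4)) + 1*(-1)*conj(-1) + 1*(-exp(-3*I*pi/4))*conj(exp(I*pi/4)) + 1*(-I)*conj(-I) + 1*(-exp(-I*pi/4))*conj(exp(3*I*pi/4))]
      = (1/8)[(1) + (1) + (1) + (1) + (1) + (1) + (1) + (1)] = 8/8 = 1
  <chi_4*chi_1, chi_6> = (1/8)[1*(1)*conj(1) + 1*(-exp(I*pi/4))*conj(-I) + 1*(I)*conj(-1) + 1*(-exp(3*I*pi/4))*conj(I) + 1*(-1)*conj(1) + 1*(-exp(-3*I*pi/4))*conj(-I) + 1*(-I)*conj(-1) + 1*(-exp(-I*pi/4))*conj(I)]
      = (1/8)[(1) + (-exp(3*I*pi/4)) + (-I) + (exp(-3*I*pi/4)) + (-1) + (-exp(-I*pi/4)) + (I) + (exp(I*pi/4))] = 0/8 = 0
  <chi_4*chi_1, chi_7> = (1/8)[1*(1)*conj(1) + 1*(-exp(I*pi/4))*conj(exp(-I*pi/4)) + 1*(I)*conj(-I) + 1*(-exp(3*I*pi/4))*conj(exp(-3*I*pi/4)) + 1*(-1)*conj(-1) + 1*(-exp(-3*I*pi/4))*conj(exp(3*I*pi/4)) + 1*(-I)*conj(I) + 1*(-exp(-I*pi/4))*conj(exp(I*pi/4))]
      = (1/8)[(1) + (-I) + (-1) + (I) + (1) + (-I) + (-1) + (I)] = 0/8 = 0
(Exp terms are combined using exp(i*s)*conj(exp(i*t)) = exp(i*(s-t)), and sums of them are collapsed using the identity that for every m > 1 the m distinct m-th roots of unity sum to 0, e.g. 1 + exp(2*I*pi/3) + exp(-2*I*pi/3) = 0.)
Hence the multiplicities are chi_5: 1. Dimension check: dim(chi_4)*dim(chi_1) = 1*1 = 1 and sum (mult * dim) = 1*1 = 1.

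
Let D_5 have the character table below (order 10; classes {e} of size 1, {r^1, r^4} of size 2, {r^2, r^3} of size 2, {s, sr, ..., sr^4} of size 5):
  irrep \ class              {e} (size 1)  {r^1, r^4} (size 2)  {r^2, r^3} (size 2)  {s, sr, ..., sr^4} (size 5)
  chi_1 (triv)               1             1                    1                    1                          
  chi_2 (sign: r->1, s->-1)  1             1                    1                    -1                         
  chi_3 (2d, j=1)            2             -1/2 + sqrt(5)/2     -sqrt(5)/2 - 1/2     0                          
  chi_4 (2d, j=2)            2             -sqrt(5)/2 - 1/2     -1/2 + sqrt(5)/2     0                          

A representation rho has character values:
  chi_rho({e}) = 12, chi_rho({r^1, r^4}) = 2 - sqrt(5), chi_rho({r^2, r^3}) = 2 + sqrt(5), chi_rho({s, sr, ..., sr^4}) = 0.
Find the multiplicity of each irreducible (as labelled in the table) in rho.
Multiplicities: chi_1: 2, chi_2: 2, chi_3: 1, chi_4: 3.

Explanation: Use <chi_rho, chi> = (1/|G|) sum_C |C| * chi_rho(C) * conj(chi(C)) with |G| = 10 for each irreducible chi in the table:
  <chi_rho, chi_1> = (1/10)[1*(12)*conj(1) + 2*(2 - sqrt(5))*conj(1) + 2*(2 + sqrt(5))*conj(1) + 5*(0)*conj(1)]
      = (1/10)[(12) + (4 - 2*sqrt(5)) + (4 + 2*sqrt(5)) + (0)] = 20/10 = 2
  <chi_rho, chi_2> = (1/10)[1*(12)*conj(1) + 2*(2 - sqrt(5))*conj(1) + 2*(2 + sqrt(5))*conj(1) + 5*(0)*conj(-1)]
      = (1/10)[(12) + (4 - 2*sqrt(5)) + (4 + 2*sqrt(5)) + (0)] = 20/10 = 2
  <chi_rho, chi_3> = (1/10)[1*(12)*conj(2) + 2*(2 - sqrt(5))*conj(-1/2 + sqrt(5)/2) + 2*(2 + sqrt(5))*conj(-sqrt(5)/2 - 1/2) + 5*(0)*conj(0)]
      = (1/10)[(24) + (-7 + 3*sqrt(5)) + (-7 - 3*sqrt(5)) + (0)] = 10/10 = 1
  <chi_rho, chi_4> = (1/10)[1*(12)*conj(2) + 2*(2 - sqrt(5))*conj(-sqrt(5)/2 - 1/2) + 2*(2 + sqrt(5))*conj(-1/2 + sqrt(5)/2) + 5*(0)*conj(0)]
      = (1/10)[(24) + (3 - sqrt(5)) + (sqrt(5) + 3) + (0)] = 30/10 = 3
Dimension check: dim(rho) = sum (mult * dim) = 2*1 + 2*1 + 1*2 + 3*2 = 12 = chi_rho(e) = 12.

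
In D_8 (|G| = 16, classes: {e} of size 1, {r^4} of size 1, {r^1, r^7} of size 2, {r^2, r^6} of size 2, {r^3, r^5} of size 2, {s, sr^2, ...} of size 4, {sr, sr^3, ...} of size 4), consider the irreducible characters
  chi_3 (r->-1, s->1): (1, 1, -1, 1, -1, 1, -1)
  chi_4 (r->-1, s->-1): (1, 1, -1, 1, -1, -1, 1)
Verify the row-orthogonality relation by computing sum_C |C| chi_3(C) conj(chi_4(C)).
Sum = 0; so <chi_3, chi_4> = 0 (distinct irreducibles are orthogonal).

Reasoning: Compute term by term over conjugacy classes (|C| * chi_3(C) * conj(chi_4(C))):
  1*(1)*conj(1) + 1*(1)*conj(1) + 2*(-1)*conj(-1) + 2*(1)*conj(1) + 2*(-1)*conj(-1) + 4*(1)*conj(-1) + 4*(-1)*conj(1)
  = (1) + (1) + (2) + (2) + (2) + (-4) + (-4)
  = 0.
Dividing by |G| = 16 gives 0/16 = 0, matching the row-orthogonality relation <chi_3, chi_4> = [chi_3 = chi_4].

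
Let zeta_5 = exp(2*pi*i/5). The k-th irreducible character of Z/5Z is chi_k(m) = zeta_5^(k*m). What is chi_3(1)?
chi_3(1) = zeta_5^3 = exp(-4*I*pi/5)

Why: chi_3(1) = zeta_5^(3*1) = zeta_5^3. Since zeta_5^5 = 1, this equals zeta_5^3 = exp(2*pi*i*3/5) = exp(-4*I*pi/5).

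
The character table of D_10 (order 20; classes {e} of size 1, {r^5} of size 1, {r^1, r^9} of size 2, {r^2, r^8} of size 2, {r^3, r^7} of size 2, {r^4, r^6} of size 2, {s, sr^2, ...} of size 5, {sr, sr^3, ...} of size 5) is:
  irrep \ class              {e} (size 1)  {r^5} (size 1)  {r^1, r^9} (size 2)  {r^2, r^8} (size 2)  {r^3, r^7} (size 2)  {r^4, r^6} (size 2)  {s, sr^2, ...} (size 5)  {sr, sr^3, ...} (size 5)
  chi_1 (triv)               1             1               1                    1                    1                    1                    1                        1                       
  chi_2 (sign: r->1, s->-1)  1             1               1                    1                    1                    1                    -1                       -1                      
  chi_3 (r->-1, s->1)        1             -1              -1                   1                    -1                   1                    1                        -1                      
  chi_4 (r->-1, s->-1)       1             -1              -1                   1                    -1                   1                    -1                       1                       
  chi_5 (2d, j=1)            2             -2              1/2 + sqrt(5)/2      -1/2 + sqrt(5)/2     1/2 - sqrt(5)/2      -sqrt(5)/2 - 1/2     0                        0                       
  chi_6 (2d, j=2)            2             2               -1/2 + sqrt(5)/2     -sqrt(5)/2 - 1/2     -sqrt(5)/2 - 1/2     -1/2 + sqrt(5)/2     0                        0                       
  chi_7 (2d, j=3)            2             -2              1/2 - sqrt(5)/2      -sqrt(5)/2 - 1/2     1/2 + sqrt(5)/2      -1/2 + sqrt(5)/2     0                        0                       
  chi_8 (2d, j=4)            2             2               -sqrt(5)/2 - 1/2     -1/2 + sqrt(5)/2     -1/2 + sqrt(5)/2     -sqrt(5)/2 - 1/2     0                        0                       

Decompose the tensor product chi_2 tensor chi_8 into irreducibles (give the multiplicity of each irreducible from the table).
chi_2 tensor chi_8 = chi_8 (all other irreducibles have multiplicity 0).

Details: The character of a tensor product is the pointwise product (chi_2 * chi_8)(C) = chi_2(C) * chi_8(C):
  {e}: (1)*(2), {r^5}: (1)*(2), {r^1, r^9}: (1)*(-sqrt(5)/2 - 1/2), {r^2, r^8}: (1)*(-1/2 + sqrt(5)/2), {r^3, r^7}: (1)*(-1/2 + sqrt(5)/2), {r^4, r^6}: (1)*(-sqrt(5)/2 - 1/2), {s, sr^2, ...}: (-1)*(0), {sr, sr^3, ...}: (-1)*(0)
so (chi_2 * chi_8) takes values
  {e} -> 2, {r^5} -> 2, {r^1, r^9} -> -sqrt(5)/2 - 1/2, {r^2, r^8} -> -1/2 + sqrt(5)/2, {r^3, r^7} -> -1/2 + sqrt(5)/2, {r^4, r^6} -> -sqrt(5)/2 - 1/2, {s, sr^2, ...} -> 0, {sr, sr^3, ...} -> 0.
Now take the inner product of this character with each irreducible chi from the table, <chi_2*chi_8, chi> = (1/20) sum_C |C| (chi_2*chi_8)(C) conj(chi(C)):
  <chi_2*chi_8, chi_1> = (1/20)[1*(2)*conj(1) + 1*(2)*conj(1) + 2*(-sqrt(5)/2 - 1/2)*conj(1) + 2*(-1/2 + sqrt(5)/2)*conj(1) + 2*(-1/2 + sqrt(5)/2)*conj(1) + 2*(-sqrt(5)/2 - 1/2)*conj(1) + 5*(0)*conj(1) + 5*(0)*conj(1)]
      = (1/20)[(2) + (2) + (-sqrt(5) - 1) + (-1 + sqrt(5)) + (-1 + sqrt(5)) + (-sqrt(5) - 1) + (0) + (0)] = 0/20 = 0
  <chi_2*chi_8, chi_2> = (1/20)[1*(2)*conj(1) + 1*(2)*conj(1) + 2*(-sqrt(5)/2 - 1/2)*conj(1) + 2*(-1/2 + sqrt(5)/2)*conj(1) + 2*(-1/2 + sqrt(5)/2)*conj(1) + 2*(-sqrt(5)/2 - 1/2)*conj(1) + 5*(0)*conj(-1) + 5*(0)*conj(-1)]
      = (1/20)[(2) + (2) + (-sqrt(5) - 1) + (-1 + sqrt(5)) + (-1 + sqrt(5)) + (-sqrt(5) - 1) + (0) + (0)] = 0/20 = 0
  <chi_2*chi_8, chi_3> = (1/20)[1*(2)*conj(1) + 1*(2)*conj(-1) + 2*(-sqrt(5)/2 - 1/2)*conj(-1) + 2*(-1/2 + sqrt(5)/2)*conj(1) + 2*(-1/2 + sqrt(5)/2)*conj(-1) + 2*(-sqrt(5)/2 - 1/2)*conj(1) + 5*(0)*conj(1) + 5*(0)*conj(-1)]
      = (1/20)[(2) + (-2) + (1 + sqrt(5)) + (-1 + sqrt(5)) + (1 - sqrt(5)) + (-sqrt(5) - 1) + (0) + (0)] = 0/20 = 0
  <chi_2*chi_8, chi_4> = (1/20)[1*(2)*conj(1) + 1*(2)*conj(-1) + 2*(-sqrt(5)/2 - 1/2)*conj(-1) + 2*(-1/2 + sqrt(5)/2)*conj(1) + 2*(-1/2 + sqrt(5)/2)*conj(-1) + 2*(-sqrt(5)/2 - 1/2)*conj(1) + 5*(0)*conj(-1) + 5*(0)*conj(1)]
      = (1/20)[(2) + (-2) + (1 + sqrt(5)) + (-1 + sqrt(5)) + (1 - sqrt(5)) + (-sqrt(5) - 1) + (0) + (0)] = 0/20 = 0
  <chi_2*chi_8, chi_5> = (1/20)[1*(2)*conj(2) + 1*(2)*conj(-2) + 2*(-sqrt(5)/2 - 1/2)*conj(1/2 + sqrt(5)/2) + 2*(-1/2 + sqrt(5)/2)*conj(-1/2 + sqrt(5)/2) + 2*(-1/2 + sqrt(5)/2)*conj(1/2 - sqrt(5)/2) + 2*(-sqrt(5)/2 - 1/2)*conj(-sqrt(5)/2 - 1/2) + 5*(0)*conj(0) + 5*(0)*conj(0)]
      = (1/20)[(4) + (-4) + (-3 - sqrt(5)) + (3 - sqrt(5)) + (-3 + sqrt(5)) + (sqrt(5) + 3) + (0) + (0)] = 0/20 = 0
  <chi_2*chi_8, chi_6> = (1/20)[1*(2)*conj(2) + 1*(2)*conj(2) + 2*(-sqrt(5)/2 - 1/2)*conj(-1/2 + sqrt(5)/2) + 2*(-1/2 + sqrt(5)/2)*conj(-sqrt(5)/2 - 1/2) + 2*(-1/2 + sqrt(5)/2)*conj(-sqrt(5)/2 - 1/2) + 2*(-sqrt(5)/2 - 1/2)*conj(-1/2 + sqrt(5)/2) + 5*(0)*conj(0) + 5*(0)*conj(0)]
      = (1/20)[(4) + (4) + (-2) + (-2) + (-2) + (-2) + (0) + (0)] = 0/20 = 0
  <chi_2*chi_8, chi_7> = (1/20)[1*(2)*conj(2) + 1*(2)*conj(-2) + 2*(-sqrt(5)/2 - 1/2)*conj(1/2 - sqrt(5)/2) + 2*(-1/2 + sqrt(5)/2)*conj(-sqrt(5)/2 - 1/2) + 2*(-1/2 + sqrt(5)/2)*conj(1/2 + sqrt(5)/2) + 2*(-sqrt(5)/2 - 1/2)*conj(-1/2 + sqrt(5)/2) + 5*(0)*conj(0) + 5*(0)*conj(0)]
      = (1/20)[(4) + (-4) + (2) + (-2) + (2) + (-2) + (0) + (0)] = 0/20 = 0
  <chi_2*chi_8, chi_8> = (1/20)[1*(2)*conj(2) + 1*(2)*conj(2) + 2*(-sqrt(5)/2 - 1/2)*conj(-sqrt(5)/2 - 1/2) + 2*(-1/2 + sqrt(5)/2)*conj(-1/2 + sqrt(5)/2) + 2*(-1/2 + sqrt(5)/2)*conj(-1/2 + sqrt(5)/2) + 2*(-sqrt(5)/2 - 1/2)*conj(-sqrt(5)/2 - 1/2) + 5*(0)*conj(0) + 5*(0)*conj(0)]
      = (1/20)[(4) + (4) + (sqrt(5) + 3) + (3 - sqrt(5)) + (3 - sqrt(5)) + (sqrt(5) + 3) + (0) + (0)] = 20/20 = 1
Hence the multiplicities are chi_8: 1. Dimension check: dim(chi_2)*dim(chi_8) = 1*2 = 2 and sum (mult * dim) = 1*2 = 2.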